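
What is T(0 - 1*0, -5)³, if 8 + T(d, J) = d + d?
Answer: -512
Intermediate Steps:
T(d, J) = -8 + 2*d (T(d, J) = -8 + (d + d) = -8 + 2*d)
T(0 - 1*0, -5)³ = (-8 + 2*(0 - 1*0))³ = (-8 + 2*(0 + 0))³ = (-8 + 2*0)³ = (-8 + 0)³ = (-8)³ = -512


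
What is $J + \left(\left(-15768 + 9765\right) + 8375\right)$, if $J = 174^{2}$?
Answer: $32648$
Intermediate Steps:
$J = 30276$
$J + \left(\left(-15768 + 9765\right) + 8375\right) = 30276 + \left(\left(-15768 + 9765\right) + 8375\right) = 30276 + \left(-6003 + 8375\right) = 30276 + 2372 = 32648$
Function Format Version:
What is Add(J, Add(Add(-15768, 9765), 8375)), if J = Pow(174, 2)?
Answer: 32648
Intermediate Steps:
J = 30276
Add(J, Add(Add(-15768, 9765), 8375)) = Add(30276, Add(Add(-15768, 9765), 8375)) = Add(30276, Add(-6003, 8375)) = Add(30276, 2372) = 32648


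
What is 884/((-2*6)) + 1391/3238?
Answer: -711425/9714 ≈ -73.237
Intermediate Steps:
884/((-2*6)) + 1391/3238 = 884/(-12) + 1391*(1/3238) = 884*(-1/12) + 1391/3238 = -221/3 + 1391/3238 = -711425/9714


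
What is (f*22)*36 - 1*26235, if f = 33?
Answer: -99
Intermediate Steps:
(f*22)*36 - 1*26235 = (33*22)*36 - 1*26235 = 726*36 - 26235 = 26136 - 26235 = -99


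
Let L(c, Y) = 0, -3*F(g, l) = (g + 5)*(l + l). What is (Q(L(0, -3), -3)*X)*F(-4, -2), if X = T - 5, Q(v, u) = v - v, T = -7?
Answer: 0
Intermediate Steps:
F(g, l) = -2*l*(5 + g)/3 (F(g, l) = -(g + 5)*(l + l)/3 = -(5 + g)*2*l/3 = -2*l*(5 + g)/3)
Q(v, u) = 0
X = -12 (X = -7 - 5 = -12)
(Q(L(0, -3), -3)*X)*F(-4, -2) = (0*(-12))*(-⅔*(-2)*(5 - 4)) = 0*(-⅔*(-2)*1) = 0*(4/3) = 0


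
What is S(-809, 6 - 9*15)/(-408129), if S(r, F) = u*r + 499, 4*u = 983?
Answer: 264417/544172 ≈ 0.48591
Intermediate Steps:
u = 983/4 (u = (¼)*983 = 983/4 ≈ 245.75)
S(r, F) = 499 + 983*r/4 (S(r, F) = 983*r/4 + 499 = 499 + 983*r/4)
S(-809, 6 - 9*15)/(-408129) = (499 + (983/4)*(-809))/(-408129) = (499 - 795247/4)*(-1/408129) = -793251/4*(-1/408129) = 264417/544172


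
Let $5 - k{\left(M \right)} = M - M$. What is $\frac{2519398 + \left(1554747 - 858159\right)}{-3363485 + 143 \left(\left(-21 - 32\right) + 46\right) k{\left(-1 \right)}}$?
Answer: $- \frac{1607993}{1684245} \approx -0.95473$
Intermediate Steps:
$k{\left(M \right)} = 5$ ($k{\left(M \right)} = 5 - \left(M - M\right) = 5 - 0 = 5 + 0 = 5$)
$\frac{2519398 + \left(1554747 - 858159\right)}{-3363485 + 143 \left(\left(-21 - 32\right) + 46\right) k{\left(-1 \right)}} = \frac{2519398 + \left(1554747 - 858159\right)}{-3363485 + 143 \left(\left(-21 - 32\right) + 46\right) 5} = \frac{2519398 + \left(1554747 - 858159\right)}{-3363485 + 143 \left(-53 + 46\right) 5} = \frac{2519398 + 696588}{-3363485 + 143 \left(-7\right) 5} = \frac{3215986}{-3363485 - 5005} = \frac{3215986}{-3368490} = 3215986 \left(- \frac{1}{3368490}\right) = - \frac{1607993}{1684245}$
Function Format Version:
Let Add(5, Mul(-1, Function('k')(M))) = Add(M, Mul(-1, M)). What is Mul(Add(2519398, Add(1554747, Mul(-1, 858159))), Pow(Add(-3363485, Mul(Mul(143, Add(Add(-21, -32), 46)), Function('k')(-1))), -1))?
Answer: Rational(-1607993, 1684245) ≈ -0.95473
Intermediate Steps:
Function('k')(M) = 5 (Function('k')(M) = Add(5, Mul(-1, Add(M, Mul(-1, M)))) = Add(5, Mul(-1, 0)) = Add(5, 0) = 5)
Mul(Add(2519398, Add(1554747, Mul(-1, 858159))), Pow(Add(-3363485, Mul(Mul(143, Add(Add(-21, -32), 46)), Function('k')(-1))), -1)) = Mul(Add(2519398, Add(1554747, Mul(-1, 858159))), Pow(Add(-3363485, Mul(Mul(143, Add(Add(-21, -32), 46)), 5)), -1)) = Mul(Add(2519398, Add(1554747, -858159)), Pow(Add(-3363485, Mul(Mul(143, Add(-53, 46)), 5)), -1)) = Mul(Add(2519398, 696588), Pow(Add(-3363485, Mul(Mul(143, -7), 5)), -1)) = Mul(3215986, Pow(Add(-3363485, Mul(-1001, 5)), -1)) = Mul(3215986, Pow(Add(-3363485, -5005), -1)) = Mul(3215986, Pow(-3368490, -1)) = Mul(3215986, Rational(-1, 3368490)) = Rational(-1607993, 1684245)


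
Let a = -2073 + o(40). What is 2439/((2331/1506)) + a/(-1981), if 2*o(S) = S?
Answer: 115575619/73297 ≈ 1576.8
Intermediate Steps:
o(S) = S/2
a = -2053 (a = -2073 + (1/2)*40 = -2073 + 20 = -2053)
2439/((2331/1506)) + a/(-1981) = 2439/((2331/1506)) - 2053/(-1981) = 2439/((2331*(1/1506))) - 2053*(-1/1981) = 2439/(777/502) + 2053/1981 = 2439*(502/777) + 2053/1981 = 408126/259 + 2053/1981 = 115575619/73297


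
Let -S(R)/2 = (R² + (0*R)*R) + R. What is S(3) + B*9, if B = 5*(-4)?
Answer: -204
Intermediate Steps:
S(R) = -2*R - 2*R² (S(R) = -2*((R² + (0*R)*R) + R) = -2*((R² + 0*R) + R) = -2*((R² + 0) + R) = -2*(R² + R) = -2*(R + R²) = -2*R - 2*R²)
B = -20
S(3) + B*9 = -2*3*(1 + 3) - 20*9 = -2*3*4 - 180 = -24 - 180 = -204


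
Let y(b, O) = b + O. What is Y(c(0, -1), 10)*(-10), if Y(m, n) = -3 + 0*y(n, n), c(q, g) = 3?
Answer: 30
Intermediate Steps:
y(b, O) = O + b
Y(m, n) = -3 (Y(m, n) = -3 + 0*(n + n) = -3 + 0*(2*n) = -3 + 0 = -3)
Y(c(0, -1), 10)*(-10) = -3*(-10) = 30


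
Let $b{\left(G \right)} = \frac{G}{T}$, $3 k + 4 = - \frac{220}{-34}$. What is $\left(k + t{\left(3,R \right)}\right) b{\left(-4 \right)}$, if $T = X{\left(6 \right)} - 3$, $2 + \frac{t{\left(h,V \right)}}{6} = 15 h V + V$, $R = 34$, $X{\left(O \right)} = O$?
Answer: $- \frac{637352}{51} \approx -12497.0$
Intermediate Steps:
$t{\left(h,V \right)} = -12 + 6 V + 90 V h$ ($t{\left(h,V \right)} = -12 + 6 \left(15 h V + V\right) = -12 + 6 \left(15 V h + V\right) = -12 + 6 \left(V + 15 V h\right) = -12 + \left(6 V + 90 V h\right) = -12 + 6 V + 90 V h$)
$T = 3$ ($T = 6 - 3 = 3$)
$k = \frac{14}{17}$ ($k = - \frac{4}{3} + \frac{\left(-220\right) \frac{1}{-34}}{3} = - \frac{4}{3} + \frac{\left(-220\right) \left(- \frac{1}{34}\right)}{3} = - \frac{4}{3} + \frac{1}{3} \cdot \frac{110}{17} = - \frac{4}{3} + \frac{110}{51} = \frac{14}{17} \approx 0.82353$)
$b{\left(G \right)} = \frac{G}{3}$
$\left(k + t{\left(3,R \right)}\right) b{\left(-4 \right)} = \left(\frac{14}{17} + \left(-12 + 6 \cdot 34 + 90 \cdot 34 \cdot 3\right)\right) \frac{1}{3} \left(-4\right) = \left(\frac{14}{17} + \left(-12 + 204 + 9180\right)\right) \left(- \frac{4}{3}\right) = \left(\frac{14}{17} + 9372\right) \left(- \frac{4}{3}\right) = \frac{159338}{17} \left(- \frac{4}{3}\right) = - \frac{637352}{51}$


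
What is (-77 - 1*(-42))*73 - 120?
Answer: -2675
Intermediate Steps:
(-77 - 1*(-42))*73 - 120 = (-77 + 42)*73 - 120 = -35*73 - 120 = -2555 - 120 = -2675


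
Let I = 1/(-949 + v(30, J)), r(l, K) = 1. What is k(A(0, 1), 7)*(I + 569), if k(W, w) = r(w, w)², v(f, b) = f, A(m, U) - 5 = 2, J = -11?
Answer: 522910/919 ≈ 569.00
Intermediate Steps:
A(m, U) = 7 (A(m, U) = 5 + 2 = 7)
I = -1/919 (I = 1/(-949 + 30) = 1/(-919) = -1/919 ≈ -0.0010881)
k(W, w) = 1 (k(W, w) = 1² = 1)
k(A(0, 1), 7)*(I + 569) = 1*(-1/919 + 569) = 1*(522910/919) = 522910/919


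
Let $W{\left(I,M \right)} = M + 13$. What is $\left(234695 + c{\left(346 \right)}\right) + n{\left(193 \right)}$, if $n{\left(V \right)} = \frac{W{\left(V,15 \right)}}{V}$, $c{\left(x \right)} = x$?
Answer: $\frac{45362941}{193} \approx 2.3504 \cdot 10^{5}$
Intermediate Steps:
$W{\left(I,M \right)} = 13 + M$
$n{\left(V \right)} = \frac{28}{V}$ ($n{\left(V \right)} = \frac{13 + 15}{V} = \frac{28}{V}$)
$\left(234695 + c{\left(346 \right)}\right) + n{\left(193 \right)} = \left(234695 + 346\right) + \frac{28}{193} = 235041 + 28 \cdot \frac{1}{193} = 235041 + \frac{28}{193} = \frac{45362941}{193}$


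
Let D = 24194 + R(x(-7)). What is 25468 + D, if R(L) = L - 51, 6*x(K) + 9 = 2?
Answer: 297659/6 ≈ 49610.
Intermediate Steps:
x(K) = -7/6 (x(K) = -3/2 + (⅙)*2 = -3/2 + ⅓ = -7/6)
R(L) = -51 + L
D = 144851/6 (D = 24194 + (-51 - 7/6) = 24194 - 313/6 = 144851/6 ≈ 24142.)
25468 + D = 25468 + 144851/6 = 297659/6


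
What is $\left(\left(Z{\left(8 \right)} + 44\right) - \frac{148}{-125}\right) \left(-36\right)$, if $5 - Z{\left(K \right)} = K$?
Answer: $- \frac{189828}{125} \approx -1518.6$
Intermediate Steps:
$Z{\left(K \right)} = 5 - K$
$\left(\left(Z{\left(8 \right)} + 44\right) - \frac{148}{-125}\right) \left(-36\right) = \left(\left(\left(5 - 8\right) + 44\right) - \frac{148}{-125}\right) \left(-36\right) = \left(\left(\left(5 - 8\right) + 44\right) - - \frac{148}{125}\right) \left(-36\right) = \left(\left(-3 + 44\right) + \frac{148}{125}\right) \left(-36\right) = \left(41 + \frac{148}{125}\right) \left(-36\right) = \frac{5273}{125} \left(-36\right) = - \frac{189828}{125}$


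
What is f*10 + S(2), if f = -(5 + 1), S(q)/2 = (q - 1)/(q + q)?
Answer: -119/2 ≈ -59.500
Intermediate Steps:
S(q) = (-1 + q)/q (S(q) = 2*((q - 1)/(q + q)) = 2*((-1 + q)/((2*q))) = 2*((-1 + q)*(1/(2*q))) = 2*((-1 + q)/(2*q)) = (-1 + q)/q)
f = -6 (f = -1*6 = -6)
f*10 + S(2) = -6*10 + (-1 + 2)/2 = -60 + (1/2)*1 = -60 + 1/2 = -119/2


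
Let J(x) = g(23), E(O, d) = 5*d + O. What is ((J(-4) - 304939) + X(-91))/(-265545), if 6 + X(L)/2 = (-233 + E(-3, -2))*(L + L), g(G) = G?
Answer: 215384/265545 ≈ 0.81110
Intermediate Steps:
E(O, d) = O + 5*d
J(x) = 23
X(L) = -12 - 984*L (X(L) = -12 + 2*((-233 + (-3 + 5*(-2)))*(L + L)) = -12 + 2*((-233 + (-3 - 10))*(2*L)) = -12 + 2*((-233 - 13)*(2*L)) = -12 + 2*(-492*L) = -12 - 984*L)
((J(-4) - 304939) + X(-91))/(-265545) = ((23 - 304939) + (-12 - 984*(-91)))/(-265545) = (-304916 + (-12 + 89544))*(-1/265545) = (-304916 + 89532)*(-1/265545) = -215384*(-1/265545) = 215384/265545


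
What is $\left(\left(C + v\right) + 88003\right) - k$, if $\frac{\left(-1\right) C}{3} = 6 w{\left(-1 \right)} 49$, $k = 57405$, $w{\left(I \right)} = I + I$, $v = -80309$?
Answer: $-47947$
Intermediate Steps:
$w{\left(I \right)} = 2 I$
$C = 1764$ ($C = - 3 \cdot 6 \cdot 2 \left(-1\right) 49 = - 3 \cdot 6 \left(-2\right) 49 = - 3 \left(\left(-12\right) 49\right) = \left(-3\right) \left(-588\right) = 1764$)
$\left(\left(C + v\right) + 88003\right) - k = \left(\left(1764 - 80309\right) + 88003\right) - 57405 = \left(-78545 + 88003\right) - 57405 = 9458 - 57405 = -47947$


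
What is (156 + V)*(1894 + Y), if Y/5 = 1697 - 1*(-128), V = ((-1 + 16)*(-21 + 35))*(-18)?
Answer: -39932856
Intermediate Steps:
V = -3780 (V = (15*14)*(-18) = 210*(-18) = -3780)
Y = 9125 (Y = 5*(1697 - 1*(-128)) = 5*(1697 + 128) = 5*1825 = 9125)
(156 + V)*(1894 + Y) = (156 - 3780)*(1894 + 9125) = -3624*11019 = -39932856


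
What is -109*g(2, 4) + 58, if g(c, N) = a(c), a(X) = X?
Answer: -160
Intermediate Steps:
g(c, N) = c
-109*g(2, 4) + 58 = -109*2 + 58 = -218 + 58 = -160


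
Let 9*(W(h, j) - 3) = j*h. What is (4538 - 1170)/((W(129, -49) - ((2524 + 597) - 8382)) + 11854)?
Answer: 10104/49247 ≈ 0.20517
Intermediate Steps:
W(h, j) = 3 + h*j/9 (W(h, j) = 3 + (j*h)/9 = 3 + (h*j)/9 = 3 + h*j/9)
(4538 - 1170)/((W(129, -49) - ((2524 + 597) - 8382)) + 11854) = (4538 - 1170)/(((3 + (1/9)*129*(-49)) - ((2524 + 597) - 8382)) + 11854) = 3368/(((3 - 2107/3) - (3121 - 8382)) + 11854) = 3368/((-2098/3 - 1*(-5261)) + 11854) = 3368/((-2098/3 + 5261) + 11854) = 3368/(13685/3 + 11854) = 3368/(49247/3) = 3368*(3/49247) = 10104/49247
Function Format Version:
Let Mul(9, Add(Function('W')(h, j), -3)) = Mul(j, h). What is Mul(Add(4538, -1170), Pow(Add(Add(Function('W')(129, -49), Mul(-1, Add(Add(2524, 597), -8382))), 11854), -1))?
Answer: Rational(10104, 49247) ≈ 0.20517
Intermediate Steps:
Function('W')(h, j) = Add(3, Mul(Rational(1, 9), h, j)) (Function('W')(h, j) = Add(3, Mul(Rational(1, 9), Mul(j, h))) = Add(3, Mul(Rational(1, 9), Mul(h, j))) = Add(3, Mul(Rational(1, 9), h, j)))
Mul(Add(4538, -1170), Pow(Add(Add(Function('W')(129, -49), Mul(-1, Add(Add(2524, 597), -8382))), 11854), -1)) = Mul(Add(4538, -1170), Pow(Add(Add(Add(3, Mul(Rational(1, 9), 129, -49)), Mul(-1, Add(Add(2524, 597), -8382))), 11854), -1)) = Mul(3368, Pow(Add(Add(Add(3, Rational(-2107, 3)), Mul(-1, Add(3121, -8382))), 11854), -1)) = Mul(3368, Pow(Add(Add(Rational(-2098, 3), Mul(-1, -5261)), 11854), -1)) = Mul(3368, Pow(Add(Add(Rational(-2098, 3), 5261), 11854), -1)) = Mul(3368, Pow(Add(Rational(13685, 3), 11854), -1)) = Mul(3368, Pow(Rational(49247, 3), -1)) = Mul(3368, Rational(3, 49247)) = Rational(10104, 49247)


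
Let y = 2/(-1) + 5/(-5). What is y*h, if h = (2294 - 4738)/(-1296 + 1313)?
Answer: 7332/17 ≈ 431.29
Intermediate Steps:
h = -2444/17 ≈ -143.76
y = -3 (y = 2*(-1) + 5*(-⅕) = -2 - 1 = -3)
y*h = -3*(-2444/17) = 7332/17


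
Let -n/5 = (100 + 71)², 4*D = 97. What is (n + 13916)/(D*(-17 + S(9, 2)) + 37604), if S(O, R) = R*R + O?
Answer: -132289/37507 ≈ -3.5270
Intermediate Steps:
S(O, R) = O + R² (S(O, R) = R² + O = O + R²)
D = 97/4 (D = (¼)*97 = 97/4 ≈ 24.250)
n = -146205 (n = -5*(100 + 71)² = -5*171² = -5*29241 = -146205)
(n + 13916)/(D*(-17 + S(9, 2)) + 37604) = (-146205 + 13916)/(97*(-17 + (9 + 2²))/4 + 37604) = -132289/(97*(-17 + (9 + 4))/4 + 37604) = -132289/(97*(-17 + 13)/4 + 37604) = -132289/((97/4)*(-4) + 37604) = -132289/(-97 + 37604) = -132289/37507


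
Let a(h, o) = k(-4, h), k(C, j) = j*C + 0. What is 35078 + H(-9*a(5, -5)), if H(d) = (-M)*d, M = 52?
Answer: 25718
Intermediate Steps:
k(C, j) = C*j (k(C, j) = C*j + 0 = C*j)
a(h, o) = -4*h
H(d) = -52*d (H(d) = (-1*52)*d = -52*d)
35078 + H(-9*a(5, -5)) = 35078 - (-468)*(-4*5) = 35078 - (-468)*(-20) = 35078 - 52*180 = 35078 - 9360 = 25718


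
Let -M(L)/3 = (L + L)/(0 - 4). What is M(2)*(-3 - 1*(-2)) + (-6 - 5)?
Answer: -14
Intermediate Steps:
M(L) = 3*L/2 (M(L) = -3*(L + L)/(0 - 4) = -3*2*L/(-4) = -3*2*L*(-1)/4 = -(-3)*L/2 = 3*L/2)
M(2)*(-3 - 1*(-2)) + (-6 - 5) = ((3/2)*2)*(-3 - 1*(-2)) + (-6 - 5) = 3*(-3 + 2) - 11 = 3*(-1) - 11 = -3 - 11 = -14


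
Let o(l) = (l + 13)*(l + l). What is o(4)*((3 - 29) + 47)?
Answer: 2856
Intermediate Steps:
o(l) = 2*l*(13 + l) (o(l) = (13 + l)*(2*l) = 2*l*(13 + l))
o(4)*((3 - 29) + 47) = (2*4*(13 + 4))*((3 - 29) + 47) = (2*4*17)*(-26 + 47) = 136*21 = 2856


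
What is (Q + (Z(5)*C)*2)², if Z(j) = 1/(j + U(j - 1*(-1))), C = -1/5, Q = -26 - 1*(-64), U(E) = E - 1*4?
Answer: 1763584/1225 ≈ 1439.7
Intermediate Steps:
U(E) = -4 + E (U(E) = E - 4 = -4 + E)
Q = 38 (Q = -26 + 64 = 38)
C = -⅕ (C = -1*⅕ = -⅕ ≈ -0.20000)
Z(j) = 1/(-3 + 2*j) (Z(j) = 1/(j + (-4 + (j - 1*(-1)))) = 1/(j + (-4 + (j + 1))) = 1/(j + (-4 + (1 + j))) = 1/(j + (-3 + j)) = 1/(-3 + 2*j))
(Q + (Z(5)*C)*2)² = (38 + (-⅕/(-3 + 2*5))*2)² = (38 + (-⅕/(-3 + 10))*2)² = (38 + (-⅕/7)*2)² = (38 + ((⅐)*(-⅕))*2)² = (38 - 1/35*2)² = (38 - 2/35)² = (1328/35)² = 1763584/1225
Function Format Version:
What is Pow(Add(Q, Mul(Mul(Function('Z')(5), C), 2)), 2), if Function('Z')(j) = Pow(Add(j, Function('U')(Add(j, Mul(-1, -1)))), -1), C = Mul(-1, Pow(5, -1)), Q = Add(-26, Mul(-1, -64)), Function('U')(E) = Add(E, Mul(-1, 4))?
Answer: Rational(1763584, 1225) ≈ 1439.7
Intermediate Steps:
Function('U')(E) = Add(-4, E) (Function('U')(E) = Add(E, -4) = Add(-4, E))
Q = 38 (Q = Add(-26, 64) = 38)
C = Rational(-1, 5) (C = Mul(-1, Rational(1, 5)) = Rational(-1, 5) ≈ -0.20000)
Function('Z')(j) = Pow(Add(-3, Mul(2, j)), -1) (Function('Z')(j) = Pow(Add(j, Add(-4, Add(j, Mul(-1, -1)))), -1) = Pow(Add(j, Add(-4, Add(j, 1))), -1) = Pow(Add(j, Add(-4, Add(1, j))), -1) = Pow(Add(j, Add(-3, j)), -1) = Pow(Add(-3, Mul(2, j)), -1))
Pow(Add(Q, Mul(Mul(Function('Z')(5), C), 2)), 2) = Pow(Add(38, Mul(Mul(Pow(Add(-3, Mul(2, 5)), -1), Rational(-1, 5)), 2)), 2) = Pow(Add(38, Mul(Mul(Pow(Add(-3, 10), -1), Rational(-1, 5)), 2)), 2) = Pow(Add(38, Mul(Mul(Pow(7, -1), Rational(-1, 5)), 2)), 2) = Pow(Add(38, Mul(Mul(Rational(1, 7), Rational(-1, 5)), 2)), 2) = Pow(Add(38, Mul(Rational(-1, 35), 2)), 2) = Pow(Add(38, Rational(-2, 35)), 2) = Pow(Rational(1328, 35), 2) = Rational(1763584, 1225)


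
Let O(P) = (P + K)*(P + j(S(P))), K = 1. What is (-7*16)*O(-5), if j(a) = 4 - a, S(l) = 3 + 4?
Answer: -3584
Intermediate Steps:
S(l) = 7
O(P) = (1 + P)*(-3 + P) (O(P) = (P + 1)*(P + (4 - 1*7)) = (1 + P)*(P + (4 - 7)) = (1 + P)*(P - 3) = (1 + P)*(-3 + P))
(-7*16)*O(-5) = (-7*16)*(-3 + (-5)² - 2*(-5)) = -112*(-3 + 25 + 10) = -112*32 = -3584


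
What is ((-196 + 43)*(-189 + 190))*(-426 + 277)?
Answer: 22797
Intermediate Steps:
((-196 + 43)*(-189 + 190))*(-426 + 277) = -153*1*(-149) = -153*(-149) = 22797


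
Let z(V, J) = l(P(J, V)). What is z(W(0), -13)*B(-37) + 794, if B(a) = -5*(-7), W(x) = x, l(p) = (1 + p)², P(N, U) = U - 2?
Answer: 829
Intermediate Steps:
P(N, U) = -2 + U
z(V, J) = (-1 + V)² (z(V, J) = (1 + (-2 + V))² = (-1 + V)²)
B(a) = 35
z(W(0), -13)*B(-37) + 794 = (-1 + 0)²*35 + 794 = (-1)²*35 + 794 = 1*35 + 794 = 35 + 794 = 829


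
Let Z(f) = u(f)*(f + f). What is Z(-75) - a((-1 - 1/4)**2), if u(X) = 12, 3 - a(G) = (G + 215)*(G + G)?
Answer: -144159/128 ≈ -1126.2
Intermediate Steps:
a(G) = 3 - 2*G*(215 + G) (a(G) = 3 - (G + 215)*(G + G) = 3 - (215 + G)*2*G = 3 - 2*G*(215 + G))
Z(f) = 24*f (Z(f) = 12*(f + f) = 12*(2*f) = 24*f)
Z(-75) - a((-1 - 1/4)**2) = 24*(-75) - (3 - 430*(-1 - 1/4)**2 - 2*(-1 - 1/4)**4) = -1800 - (3 - 430*(-1 - 1*1/4)**2 - 2*(-1 - 1*1/4)**4) = -1800 - (3 - 430*(-1 - 1/4)**2 - 2*(-1 - 1/4)**4) = -1800 - (3 - 430*(-5/4)**2 - 2*((-5/4)**2)**2) = -1800 - (3 - 430*25/16 - 2*(25/16)**2) = -1800 - (3 - 5375/8 - 2*625/256) = -1800 - (3 - 5375/8 - 625/128) = -1800 - 1*(-86241/128) = -1800 + 86241/128 = -144159/128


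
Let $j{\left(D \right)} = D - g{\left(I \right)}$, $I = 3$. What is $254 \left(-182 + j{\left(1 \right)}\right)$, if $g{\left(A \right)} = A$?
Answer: $-46736$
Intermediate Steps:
$j{\left(D \right)} = -3 + D$ ($j{\left(D \right)} = D - 3 = -3 + D$)
$254 \left(-182 + j{\left(1 \right)}\right) = 254 \left(-182 + \left(-3 + 1\right)\right) = 254 \left(-182 - 2\right) = 254 \left(-184\right) = -46736$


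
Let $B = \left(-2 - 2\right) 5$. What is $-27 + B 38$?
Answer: $-787$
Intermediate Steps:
$B = -20$ ($B = \left(-4\right) 5 = -20$)
$-27 + B 38 = -27 - 760 = -787$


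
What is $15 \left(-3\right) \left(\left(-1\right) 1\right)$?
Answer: $45$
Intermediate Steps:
$15 \left(-3\right) \left(\left(-1\right) 1\right) = \left(-45\right) \left(-1\right) = 45$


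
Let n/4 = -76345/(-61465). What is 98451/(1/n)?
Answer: 6012993276/12293 ≈ 4.8914e+5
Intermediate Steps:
n = 61076/12293 (n = 4*(-76345/(-61465)) = 4*(-76345*(-1/61465)) = 4*(15269/12293) = 61076/12293 ≈ 4.9684)
98451/(1/n) = 98451/(1/(61076/12293)) = 98451/(12293/61076) = 98451*(61076/12293) = 6012993276/12293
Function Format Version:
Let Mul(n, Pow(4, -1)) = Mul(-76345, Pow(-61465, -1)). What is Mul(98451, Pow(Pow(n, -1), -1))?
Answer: Rational(6012993276, 12293) ≈ 4.8914e+5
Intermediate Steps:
n = Rational(61076, 12293) (n = Mul(4, Mul(-76345, Pow(-61465, -1))) = Mul(4, Mul(-76345, Rational(-1, 61465))) = Mul(4, Rational(15269, 12293)) = Rational(61076, 12293) ≈ 4.9684)
Mul(98451, Pow(Pow(n, -1), -1)) = Mul(98451, Pow(Pow(Rational(61076, 12293), -1), -1)) = Mul(98451, Pow(Rational(12293, 61076), -1)) = Mul(98451, Rational(61076, 12293)) = Rational(6012993276, 12293)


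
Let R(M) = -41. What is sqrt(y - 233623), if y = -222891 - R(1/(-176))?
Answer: I*sqrt(456473) ≈ 675.63*I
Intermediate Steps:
y = -222850 (y = -222891 - 1*(-41) = -222891 + 41 = -222850)
sqrt(y - 233623) = sqrt(-222850 - 233623) = sqrt(-456473) = I*sqrt(456473)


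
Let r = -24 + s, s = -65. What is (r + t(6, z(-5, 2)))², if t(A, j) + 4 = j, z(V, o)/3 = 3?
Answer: 7056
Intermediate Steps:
z(V, o) = 9 (z(V, o) = 3*3 = 9)
t(A, j) = -4 + j
r = -89 (r = -24 - 65 = -89)
(r + t(6, z(-5, 2)))² = (-89 + (-4 + 9))² = (-89 + 5)² = (-84)² = 7056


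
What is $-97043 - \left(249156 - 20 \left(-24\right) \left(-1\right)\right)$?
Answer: $-345719$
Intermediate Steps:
$-97043 - \left(249156 - 20 \left(-24\right) \left(-1\right)\right) = -97043 - \left(249156 - \left(-480\right) \left(-1\right)\right) = -97043 - \left(249156 - 480\right) = -97043 - 248676 = -345719$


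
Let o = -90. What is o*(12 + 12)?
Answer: -2160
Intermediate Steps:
o*(12 + 12) = -90*(12 + 12) = -90*24 = -2160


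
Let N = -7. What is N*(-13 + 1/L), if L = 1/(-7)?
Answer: 140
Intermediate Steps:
L = -⅐ ≈ -0.14286
N*(-13 + 1/L) = -7*(-13 + 1/(-⅐)) = -7*(-13 - 7) = -7*(-20) = 140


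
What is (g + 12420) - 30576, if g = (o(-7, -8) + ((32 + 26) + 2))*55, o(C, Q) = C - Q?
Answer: -14801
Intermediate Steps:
g = 3355 (g = ((-7 - 1*(-8)) + ((32 + 26) + 2))*55 = ((-7 + 8) + (58 + 2))*55 = (1 + 60)*55 = 61*55 = 3355)
(g + 12420) - 30576 = (3355 + 12420) - 30576 = 15775 - 30576 = -14801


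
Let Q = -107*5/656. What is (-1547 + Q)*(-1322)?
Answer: 671157587/328 ≈ 2.0462e+6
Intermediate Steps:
Q = -535/656 (Q = -535*1/656 = -535/656 ≈ -0.81555)
(-1547 + Q)*(-1322) = (-1547 - 535/656)*(-1322) = -1015367/656*(-1322) = 671157587/328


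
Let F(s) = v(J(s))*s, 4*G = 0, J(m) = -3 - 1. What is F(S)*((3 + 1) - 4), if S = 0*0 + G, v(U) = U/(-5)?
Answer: 0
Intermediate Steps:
J(m) = -4
v(U) = -U/5 (v(U) = U*(-1/5) = -U/5)
G = 0 (G = (1/4)*0 = 0)
S = 0 (S = 0*0 + 0 = 0 + 0 = 0)
F(s) = 4*s/5 (F(s) = (-1/5*(-4))*s = 4*s/5)
F(S)*((3 + 1) - 4) = ((4/5)*0)*((3 + 1) - 4) = 0*(4 - 4) = 0*0 = 0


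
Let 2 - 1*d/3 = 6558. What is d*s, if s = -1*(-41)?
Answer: -806388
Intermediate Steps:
d = -19668 (d = 6 - 3*6558 = 6 - 19674 = -19668)
s = 41
d*s = -19668*41 = -806388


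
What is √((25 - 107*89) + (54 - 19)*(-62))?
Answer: 2*I*√2917 ≈ 108.02*I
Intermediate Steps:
√((25 - 107*89) + (54 - 19)*(-62)) = √((25 - 9523) + 35*(-62)) = √(-9498 - 2170) = √(-11668) = 2*I*√2917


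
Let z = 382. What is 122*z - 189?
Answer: 46415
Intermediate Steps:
122*z - 189 = 122*382 - 189 = 46604 - 189 = 46415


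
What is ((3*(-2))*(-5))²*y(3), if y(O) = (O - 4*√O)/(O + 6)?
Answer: 300 - 400*√3 ≈ -392.82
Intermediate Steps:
y(O) = (O - 4*√O)/(6 + O)
((3*(-2))*(-5))²*y(3) = ((3*(-2))*(-5))²*((3 - 4*√3)/(6 + 3)) = (-6*(-5))²*((3 - 4*√3)/9) = 30²*((3 - 4*√3)/9) = 900*(⅓ - 4*√3/9) = 300 - 400*√3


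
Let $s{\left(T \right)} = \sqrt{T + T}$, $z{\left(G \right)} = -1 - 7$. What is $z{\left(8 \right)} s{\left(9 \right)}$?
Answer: $- 24 \sqrt{2} \approx -33.941$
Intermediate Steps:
$z{\left(G \right)} = -8$ ($z{\left(G \right)} = -1 - 7 = -8$)
$s{\left(T \right)} = \sqrt{2} \sqrt{T}$ ($s{\left(T \right)} = \sqrt{2 T} = \sqrt{2} \sqrt{T}$)
$z{\left(8 \right)} s{\left(9 \right)} = - 8 \sqrt{2} \sqrt{9} = - 8 \sqrt{2} \cdot 3 = - 8 \cdot 3 \sqrt{2} = - 24 \sqrt{2}$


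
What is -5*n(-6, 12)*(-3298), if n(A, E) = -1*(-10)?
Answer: 164900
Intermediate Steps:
n(A, E) = 10
-5*n(-6, 12)*(-3298) = -5*10*(-3298) = -50*(-3298) = 164900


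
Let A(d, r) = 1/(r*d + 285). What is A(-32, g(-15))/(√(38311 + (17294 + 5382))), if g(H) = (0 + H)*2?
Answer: √60987/75928815 ≈ 3.2525e-6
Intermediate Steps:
g(H) = 2*H (g(H) = H*2 = 2*H)
A(d, r) = 1/(285 + d*r) (A(d, r) = 1/(d*r + 285) = 1/(285 + d*r))
A(-32, g(-15))/(√(38311 + (17294 + 5382))) = 1/((285 - 64*(-15))*(√(38311 + (17294 + 5382)))) = 1/((285 - 32*(-30))*(√(38311 + 22676))) = 1/((285 + 960)*(√60987)) = (√60987/60987)/1245 = √60987/75928815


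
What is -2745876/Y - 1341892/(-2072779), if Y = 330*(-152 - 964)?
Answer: 515482174597/63613587510 ≈ 8.1033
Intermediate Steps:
Y = -368280 (Y = 330*(-1116) = -368280)
-2745876/Y - 1341892/(-2072779) = -2745876/(-368280) - 1341892/(-2072779) = -2745876*(-1/368280) - 1341892*(-1/2072779) = 228823/30690 + 1341892/2072779 = 515482174597/63613587510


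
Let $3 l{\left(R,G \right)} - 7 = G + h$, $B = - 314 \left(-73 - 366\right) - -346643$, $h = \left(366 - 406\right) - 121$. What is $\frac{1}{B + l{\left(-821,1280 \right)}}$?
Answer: $\frac{3}{1454593} \approx 2.0624 \cdot 10^{-6}$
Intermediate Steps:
$h = -161$ ($h = -40 - 121 = -161$)
$B = 484489$ ($B = \left(-314\right) \left(-439\right) + 346643 = 137846 + 346643 = 484489$)
$l{\left(R,G \right)} = - \frac{154}{3} + \frac{G}{3}$ ($l{\left(R,G \right)} = \frac{7}{3} + \frac{G - 161}{3} = \frac{7}{3} + \frac{-161 + G}{3} = \frac{7}{3} + \left(- \frac{161}{3} + \frac{G}{3}\right) = - \frac{154}{3} + \frac{G}{3}$)
$\frac{1}{B + l{\left(-821,1280 \right)}} = \frac{1}{484489 + \left(- \frac{154}{3} + \frac{1}{3} \cdot 1280\right)} = \frac{1}{484489 + \left(- \frac{154}{3} + \frac{1280}{3}\right)} = \frac{1}{484489 + \frac{1126}{3}} = \frac{1}{\frac{1454593}{3}} = \frac{3}{1454593}$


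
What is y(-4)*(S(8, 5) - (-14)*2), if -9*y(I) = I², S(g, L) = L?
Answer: -176/3 ≈ -58.667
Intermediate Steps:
y(I) = -I²/9
y(-4)*(S(8, 5) - (-14)*2) = (-⅑*(-4)²)*(5 - (-14)*2) = (-⅑*16)*(5 - 7*(-4)) = -16*(5 + 28)/9 = -16/9*33 = -176/3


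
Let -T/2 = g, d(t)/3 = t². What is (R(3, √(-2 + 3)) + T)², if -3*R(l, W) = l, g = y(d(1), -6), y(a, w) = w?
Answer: 121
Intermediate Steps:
d(t) = 3*t²
g = -6
R(l, W) = -l/3
T = 12 (T = -2*(-6) = 12)
(R(3, √(-2 + 3)) + T)² = (-⅓*3 + 12)² = (-1 + 12)² = 11² = 121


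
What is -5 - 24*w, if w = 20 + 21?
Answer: -989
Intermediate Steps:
w = 41
-5 - 24*w = -5 - 24*41 = -5 - 984 = -989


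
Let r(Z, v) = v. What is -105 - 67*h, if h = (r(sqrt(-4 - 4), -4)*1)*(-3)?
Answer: -909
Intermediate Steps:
h = 12 (h = -4*1*(-3) = -4*(-3) = 12)
-105 - 67*h = -105 - 67*12 = -105 - 804 = -909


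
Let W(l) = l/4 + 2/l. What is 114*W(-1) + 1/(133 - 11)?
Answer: -15646/61 ≈ -256.49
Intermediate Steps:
W(l) = 2/l + l/4 (W(l) = l*(1/4) + 2/l = l/4 + 2/l = 2/l + l/4)
114*W(-1) + 1/(133 - 11) = 114*(2/(-1) + (1/4)*(-1)) + 1/(133 - 11) = 114*(2*(-1) - 1/4) + 1/122 = 114*(-2 - 1/4) + 1/122 = 114*(-9/4) + 1/122 = -513/2 + 1/122 = -15646/61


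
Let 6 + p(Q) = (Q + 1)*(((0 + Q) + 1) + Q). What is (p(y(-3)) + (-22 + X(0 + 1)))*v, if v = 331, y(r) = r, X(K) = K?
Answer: -5627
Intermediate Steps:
p(Q) = -6 + (1 + Q)*(1 + 2*Q) (p(Q) = -6 + (Q + 1)*(((0 + Q) + 1) + Q) = -6 + (1 + Q)*((Q + 1) + Q) = -6 + (1 + Q)*((1 + Q) + Q) = -6 + (1 + Q)*(1 + 2*Q))
(p(y(-3)) + (-22 + X(0 + 1)))*v = ((-5 + 2*(-3)**2 + 3*(-3)) + (-22 + (0 + 1)))*331 = ((-5 + 2*9 - 9) + (-22 + 1))*331 = ((-5 + 18 - 9) - 21)*331 = (4 - 21)*331 = -17*331 = -5627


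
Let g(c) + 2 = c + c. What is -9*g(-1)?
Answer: 36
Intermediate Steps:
g(c) = -2 + 2*c (g(c) = -2 + (c + c) = -2 + 2*c)
-9*g(-1) = -9*(-2 + 2*(-1)) = -9*(-2 - 2) = -9*(-4) = 36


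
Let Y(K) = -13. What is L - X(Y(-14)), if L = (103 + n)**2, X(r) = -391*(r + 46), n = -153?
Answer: 15403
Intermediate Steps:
X(r) = -17986 - 391*r (X(r) = -391*(46 + r) = -17986 - 391*r)
L = 2500 (L = (103 - 153)**2 = (-50)**2 = 2500)
L - X(Y(-14)) = 2500 - (-17986 - 391*(-13)) = 2500 - (-17986 + 5083) = 2500 - 1*(-12903) = 2500 + 12903 = 15403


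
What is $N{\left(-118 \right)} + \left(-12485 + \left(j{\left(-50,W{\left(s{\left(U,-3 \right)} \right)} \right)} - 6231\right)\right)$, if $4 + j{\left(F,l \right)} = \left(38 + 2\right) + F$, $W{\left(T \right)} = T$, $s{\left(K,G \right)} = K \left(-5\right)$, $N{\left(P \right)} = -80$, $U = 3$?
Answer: $-18810$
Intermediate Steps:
$s{\left(K,G \right)} = - 5 K$
$j{\left(F,l \right)} = 36 + F$ ($j{\left(F,l \right)} = -4 + \left(\left(38 + 2\right) + F\right) = -4 + \left(40 + F\right) = 36 + F$)
$N{\left(-118 \right)} + \left(-12485 + \left(j{\left(-50,W{\left(s{\left(U,-3 \right)} \right)} \right)} - 6231\right)\right) = -80 + \left(-12485 + \left(\left(36 - 50\right) - 6231\right)\right) = -80 - 18730 = -18810$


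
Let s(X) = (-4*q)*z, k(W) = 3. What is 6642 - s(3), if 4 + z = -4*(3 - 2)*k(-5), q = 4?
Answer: 6386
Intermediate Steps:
z = -16 (z = -4 - 4*(3 - 2)*3 = -4 - 4*3 = -4 - 12 = -16)
s(X) = 256 (s(X) = -4*4*(-16) = -16*(-16) = 256)
6642 - s(3) = 6642 - 1*256 = 6642 - 256 = 6386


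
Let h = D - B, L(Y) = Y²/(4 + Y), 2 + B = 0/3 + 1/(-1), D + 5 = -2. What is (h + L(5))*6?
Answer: -22/3 ≈ -7.3333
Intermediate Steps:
D = -7 (D = -5 - 2 = -7)
B = -3 (B = -2 + (0/3 + 1/(-1)) = -2 + (0*(⅓) + 1*(-1)) = -2 + (0 - 1) = -2 - 1 = -3)
L(Y) = Y²/(4 + Y)
h = -4 (h = -7 - 1*(-3) = -7 + 3 = -4)
(h + L(5))*6 = (-4 + 5²/(4 + 5))*6 = (-4 + 25/9)*6 = -11/9*6 = -22/3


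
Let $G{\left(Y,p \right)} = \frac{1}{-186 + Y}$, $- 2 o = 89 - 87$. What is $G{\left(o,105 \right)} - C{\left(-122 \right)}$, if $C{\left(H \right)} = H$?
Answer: $\frac{22813}{187} \approx 121.99$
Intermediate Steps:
$o = -1$ ($o = - \frac{89 - 87}{2} = \left(- \frac{1}{2}\right) 2 = -1$)
$G{\left(o,105 \right)} - C{\left(-122 \right)} = \frac{1}{-186 - 1} - -122 = \frac{1}{-187} + 122 = - \frac{1}{187} + 122 = \frac{22813}{187}$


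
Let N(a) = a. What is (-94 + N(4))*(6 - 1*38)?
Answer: 2880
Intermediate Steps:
(-94 + N(4))*(6 - 1*38) = (-94 + 4)*(6 - 1*38) = -90*(6 - 38) = -90*(-32) = 2880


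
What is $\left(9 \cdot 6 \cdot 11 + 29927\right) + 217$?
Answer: $30738$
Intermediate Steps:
$\left(9 \cdot 6 \cdot 11 + 29927\right) + 217 = \left(54 \cdot 11 + 29927\right) + 217 = \left(594 + 29927\right) + 217 = 30521 + 217 = 30738$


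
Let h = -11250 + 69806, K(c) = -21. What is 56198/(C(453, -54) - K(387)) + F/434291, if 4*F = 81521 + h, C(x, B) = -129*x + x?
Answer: -89505859321/100691236932 ≈ -0.88891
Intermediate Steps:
C(x, B) = -128*x
h = 58556
F = 140077/4 (F = (81521 + 58556)/4 = (¼)*140077 = 140077/4 ≈ 35019.)
56198/(C(453, -54) - K(387)) + F/434291 = 56198/(-128*453 - 1*(-21)) + (140077/4)/434291 = 56198/(-57984 + 21) + (140077/4)*(1/434291) = 56198/(-57963) + 140077/1737164 = 56198*(-1/57963) + 140077/1737164 = -56198/57963 + 140077/1737164 = -89505859321/100691236932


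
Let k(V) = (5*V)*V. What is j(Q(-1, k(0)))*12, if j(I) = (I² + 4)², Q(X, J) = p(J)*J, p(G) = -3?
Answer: 192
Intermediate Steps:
k(V) = 5*V²
Q(X, J) = -3*J
j(I) = (4 + I²)²
j(Q(-1, k(0)))*12 = (4 + (-15*0²)²)²*12 = (4 + (-15*0)²)²*12 = (4 + (-3*0)²)²*12 = (4 + 0²)²*12 = (4 + 0)²*12 = 4²*12 = 16*12 = 192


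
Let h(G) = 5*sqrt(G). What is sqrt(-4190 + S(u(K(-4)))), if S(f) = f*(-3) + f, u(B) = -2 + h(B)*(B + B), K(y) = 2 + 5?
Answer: sqrt(-4186 - 140*sqrt(7)) ≈ 67.501*I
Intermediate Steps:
K(y) = 7
u(B) = -2 + 10*B**(3/2) (u(B) = -2 + (5*sqrt(B))*(B + B) = -2 + (5*sqrt(B))*(2*B) = -2 + 10*B**(3/2))
S(f) = -2*f (S(f) = -3*f + f = -2*f)
sqrt(-4190 + S(u(K(-4)))) = sqrt(-4190 - 2*(-2 + 10*7**(3/2))) = sqrt(-4190 - 2*(-2 + 10*(7*sqrt(7)))) = sqrt(-4190 - 2*(-2 + 70*sqrt(7))) = sqrt(-4190 + (4 - 140*sqrt(7))) = sqrt(-4186 - 140*sqrt(7))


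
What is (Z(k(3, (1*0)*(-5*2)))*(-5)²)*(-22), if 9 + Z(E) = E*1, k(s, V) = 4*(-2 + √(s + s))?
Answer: 9350 - 2200*√6 ≈ 3961.1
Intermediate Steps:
k(s, V) = -8 + 4*√2*√s (k(s, V) = 4*(-2 + √(2*s)) = 4*(-2 + √2*√s) = -8 + 4*√2*√s)
Z(E) = -9 + E (Z(E) = -9 + E*1 = -9 + E)
(Z(k(3, (1*0)*(-5*2)))*(-5)²)*(-22) = ((-9 + (-8 + 4*√2*√3))*(-5)²)*(-22) = ((-9 + (-8 + 4*√6))*25)*(-22) = ((-17 + 4*√6)*25)*(-22) = (-425 + 100*√6)*(-22) = 9350 - 2200*√6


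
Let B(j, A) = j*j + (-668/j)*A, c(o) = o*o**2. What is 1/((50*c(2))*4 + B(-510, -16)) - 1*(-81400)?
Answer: 5431671898655/66728156 ≈ 81400.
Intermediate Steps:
c(o) = o**3
B(j, A) = j**2 - 668*A/j
1/((50*c(2))*4 + B(-510, -16)) - 1*(-81400) = 1/((50*2**3)*4 + ((-510)**3 - 668*(-16))/(-510)) - 1*(-81400) = 1/((50*8)*4 - (-132651000 + 10688)/510) + 81400 = 1/(400*4 - 1/510*(-132640312)) + 81400 = 1/(1600 + 66320156/255) + 81400 = 1/(66728156/255) + 81400 = 255/66728156 + 81400 = 5431671898655/66728156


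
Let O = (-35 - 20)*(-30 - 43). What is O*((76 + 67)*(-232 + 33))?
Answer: -114254855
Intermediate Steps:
O = 4015 (O = -55*(-73) = 4015)
O*((76 + 67)*(-232 + 33)) = 4015*((76 + 67)*(-232 + 33)) = 4015*(143*(-199)) = 4015*(-28457) = -114254855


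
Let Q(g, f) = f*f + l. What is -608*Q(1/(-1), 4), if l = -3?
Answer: -7904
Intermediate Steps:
Q(g, f) = -3 + f**2 (Q(g, f) = f*f - 3 = f**2 - 3 = -3 + f**2)
-608*Q(1/(-1), 4) = -608*(-3 + 4**2) = -608*(-3 + 16) = -608*13 = -7904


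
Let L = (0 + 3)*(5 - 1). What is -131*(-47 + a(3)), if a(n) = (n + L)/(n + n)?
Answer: 11659/2 ≈ 5829.5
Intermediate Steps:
L = 12 (L = 3*4 = 12)
a(n) = (12 + n)/(2*n) (a(n) = (n + 12)/(n + n) = (12 + n)/((2*n)) = (12 + n)*(1/(2*n)) = (12 + n)/(2*n))
-131*(-47 + a(3)) = -131*(-47 + (½)*(12 + 3)/3) = -131*(-47 + (½)*(⅓)*15) = -131*(-47 + 5/2) = -131*(-89/2) = 11659/2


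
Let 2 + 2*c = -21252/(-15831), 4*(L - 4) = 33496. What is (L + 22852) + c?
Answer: 164798975/5277 ≈ 31230.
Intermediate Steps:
L = 8378 (L = 4 + (¼)*33496 = 4 + 8374 = 8378)
c = -1735/5277 (c = -1 + (-21252/(-15831))/2 = -1 + (-21252*(-1/15831))/2 = -1 + (½)*(7084/5277) = -1 + 3542/5277 = -1735/5277 ≈ -0.32879)
(L + 22852) + c = (8378 + 22852) - 1735/5277 = 31230 - 1735/5277 = 164798975/5277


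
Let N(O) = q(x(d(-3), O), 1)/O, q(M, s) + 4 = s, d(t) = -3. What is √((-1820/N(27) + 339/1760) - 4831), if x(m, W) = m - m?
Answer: √2235923690/440 ≈ 107.47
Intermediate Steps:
x(m, W) = 0
q(M, s) = -4 + s
N(O) = -3/O (N(O) = (-4 + 1)/O = -3/O)
√((-1820/N(27) + 339/1760) - 4831) = √((-1820/((-3/27)) + 339/1760) - 4831) = √((-1820/((-3*1/27)) + 339*(1/1760)) - 4831) = √((-1820/(-⅑) + 339/1760) - 4831) = √((-1820*(-9) + 339/1760) - 4831) = √((16380 + 339/1760) - 4831) = √(28829139/1760 - 4831) = √(20326579/1760) = √2235923690/440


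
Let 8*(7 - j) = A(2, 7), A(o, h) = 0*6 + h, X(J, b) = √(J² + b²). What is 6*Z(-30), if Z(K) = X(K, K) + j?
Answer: 147/4 + 180*√2 ≈ 291.31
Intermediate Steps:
A(o, h) = h (A(o, h) = 0 + h = h)
j = 49/8 (j = 7 - ⅛*7 = 7 - 7/8 = 49/8 ≈ 6.1250)
Z(K) = 49/8 + √2*√(K²) (Z(K) = √(K² + K²) + 49/8 = √(2*K²) + 49/8 = √2*√(K²) + 49/8 = 49/8 + √2*√(K²))
6*Z(-30) = 6*(49/8 + √2*√((-30)²)) = 6*(49/8 + √2*√900) = 6*(49/8 + √2*30) = 6*(49/8 + 30*√2) = 147/4 + 180*√2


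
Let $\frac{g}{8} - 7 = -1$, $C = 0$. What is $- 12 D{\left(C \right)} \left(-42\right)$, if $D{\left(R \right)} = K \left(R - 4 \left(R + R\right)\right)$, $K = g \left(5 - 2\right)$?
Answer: $0$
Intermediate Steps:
$g = 48$ ($g = 56 + 8 \left(-1\right) = 56 - 8 = 48$)
$K = 144$ ($K = 48 \left(5 - 2\right) = 48 \cdot 3 = 144$)
$D{\left(R \right)} = - 1008 R$ ($D{\left(R \right)} = 144 \left(R - 4 \left(R + R\right)\right) = 144 \left(R - 4 \cdot 2 R\right) = 144 \left(R - 8 R\right) = 144 \left(- 7 R\right) = - 1008 R$)
$- 12 D{\left(C \right)} \left(-42\right) = - 12 \left(\left(-1008\right) 0\right) \left(-42\right) = \left(-12\right) 0 \left(-42\right) = 0 \left(-42\right) = 0$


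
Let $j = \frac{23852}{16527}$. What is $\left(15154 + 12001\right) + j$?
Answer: $\frac{448814537}{16527} \approx 27156.0$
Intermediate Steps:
$j = \frac{23852}{16527}$ ($j = 23852 \cdot \frac{1}{16527} = \frac{23852}{16527} \approx 1.4432$)
$\left(15154 + 12001\right) + j = \left(15154 + 12001\right) + \frac{23852}{16527} = 27155 + \frac{23852}{16527} = \frac{448814537}{16527}$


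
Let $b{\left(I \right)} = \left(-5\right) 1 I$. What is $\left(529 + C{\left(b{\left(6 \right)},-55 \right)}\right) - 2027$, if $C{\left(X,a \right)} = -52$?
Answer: $-1550$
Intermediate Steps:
$b{\left(I \right)} = - 5 I$
$\left(529 + C{\left(b{\left(6 \right)},-55 \right)}\right) - 2027 = \left(529 - 52\right) - 2027 = 477 - 2027 = -1550$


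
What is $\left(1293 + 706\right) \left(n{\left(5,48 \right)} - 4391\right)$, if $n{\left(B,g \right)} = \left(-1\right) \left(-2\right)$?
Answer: $-8773611$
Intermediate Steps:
$n{\left(B,g \right)} = 2$
$\left(1293 + 706\right) \left(n{\left(5,48 \right)} - 4391\right) = \left(1293 + 706\right) \left(2 - 4391\right) = 1999 \left(-4389\right) = -8773611$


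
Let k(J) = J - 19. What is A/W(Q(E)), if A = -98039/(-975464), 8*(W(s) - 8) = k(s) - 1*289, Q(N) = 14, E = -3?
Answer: -98039/28044590 ≈ -0.0034958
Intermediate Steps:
k(J) = -19 + J
W(s) = -61/2 + s/8 (W(s) = 8 + ((-19 + s) - 1*289)/8 = 8 + ((-19 + s) - 289)/8 = 8 + (-308 + s)/8 = 8 + (-77/2 + s/8) = -61/2 + s/8)
A = 98039/975464 (A = -98039*(-1/975464) = 98039/975464 ≈ 0.10050)
A/W(Q(E)) = 98039/(975464*(-61/2 + (1/8)*14)) = 98039/(975464*(-61/2 + 7/4)) = 98039/(975464*(-115/4)) = (98039/975464)*(-4/115) = -98039/28044590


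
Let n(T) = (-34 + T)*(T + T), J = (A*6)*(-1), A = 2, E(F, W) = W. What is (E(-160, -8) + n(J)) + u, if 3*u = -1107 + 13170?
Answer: 5117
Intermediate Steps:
u = 4021 (u = (-1107 + 13170)/3 = (⅓)*12063 = 4021)
J = -12 (J = (2*6)*(-1) = 12*(-1) = -12)
n(T) = 2*T*(-34 + T) (n(T) = (-34 + T)*(2*T) = 2*T*(-34 + T))
(E(-160, -8) + n(J)) + u = (-8 + 2*(-12)*(-34 - 12)) + 4021 = (-8 + 2*(-12)*(-46)) + 4021 = (-8 + 1104) + 4021 = 1096 + 4021 = 5117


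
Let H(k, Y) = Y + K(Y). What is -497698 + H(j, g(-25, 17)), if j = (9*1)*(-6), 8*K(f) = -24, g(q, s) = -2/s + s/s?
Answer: -8460902/17 ≈ -4.9770e+5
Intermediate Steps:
g(q, s) = 1 - 2/s (g(q, s) = -2/s + 1 = 1 - 2/s)
K(f) = -3 (K(f) = (⅛)*(-24) = -3)
j = -54 (j = 9*(-6) = -54)
H(k, Y) = -3 + Y (H(k, Y) = Y - 3 = -3 + Y)
-497698 + H(j, g(-25, 17)) = -497698 + (-3 + (-2 + 17)/17) = -497698 + (-3 + (1/17)*15) = -497698 + (-3 + 15/17) = -497698 - 36/17 = -8460902/17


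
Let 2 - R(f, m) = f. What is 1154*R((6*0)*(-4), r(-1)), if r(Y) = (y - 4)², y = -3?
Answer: 2308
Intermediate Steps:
r(Y) = 49 (r(Y) = (-3 - 4)² = (-7)² = 49)
R(f, m) = 2 - f
1154*R((6*0)*(-4), r(-1)) = 1154*(2 - 6*0*(-4)) = 1154*(2 - 0*(-4)) = 1154*(2 - 1*0) = 1154*(2 + 0) = 1154*2 = 2308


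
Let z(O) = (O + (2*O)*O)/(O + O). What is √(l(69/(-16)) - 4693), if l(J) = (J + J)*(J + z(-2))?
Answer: I*√1188574/16 ≈ 68.139*I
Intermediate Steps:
z(O) = (O + 2*O²)/(2*O) (z(O) = (O + 2*O²)/((2*O)) = (O + 2*O²)*(1/(2*O)) = (O + 2*O²)/(2*O))
l(J) = 2*J*(-3/2 + J) (l(J) = (J + J)*(J + (½ - 2)) = (2*J)*(J - 3/2) = (2*J)*(-3/2 + J) = 2*J*(-3/2 + J))
√(l(69/(-16)) - 4693) = √((69/(-16))*(-3 + 2*(69/(-16))) - 4693) = √((69*(-1/16))*(-3 + 2*(69*(-1/16))) - 4693) = √(-69*(-3 + 2*(-69/16))/16 - 4693) = √(-69*(-3 - 69/8)/16 - 4693) = √(-69/16*(-93/8) - 4693) = √(6417/128 - 4693) = √(-594287/128) = I*√1188574/16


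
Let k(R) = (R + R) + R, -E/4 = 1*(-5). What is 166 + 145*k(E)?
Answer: 8866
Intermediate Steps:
E = 20 (E = -4*(-5) = 20)
k(R) = 3*R (k(R) = 2*R + R = 3*R)
166 + 145*k(E) = 166 + 145*(3*20) = 166 + 145*60 = 166 + 8700 = 8866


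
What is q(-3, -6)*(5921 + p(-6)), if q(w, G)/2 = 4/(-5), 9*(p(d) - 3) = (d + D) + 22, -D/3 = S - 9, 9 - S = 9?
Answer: -426872/45 ≈ -9486.0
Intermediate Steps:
S = 0 (S = 9 - 1*9 = 9 - 9 = 0)
D = 27 (D = -3*(0 - 9) = -3*(-9) = 27)
p(d) = 76/9 + d/9 (p(d) = 3 + ((d + 27) + 22)/9 = 3 + ((27 + d) + 22)/9 = 3 + (49 + d)/9 = 3 + (49/9 + d/9) = 76/9 + d/9)
q(w, G) = -8/5 (q(w, G) = 2*(4/(-5)) = 2*(4*(-⅕)) = 2*(-⅘) = -8/5)
q(-3, -6)*(5921 + p(-6)) = -8*(5921 + (76/9 + (⅑)*(-6)))/5 = -8*(5921 + (76/9 - ⅔))/5 = -8*(5921 + 70/9)/5 = -8/5*53359/9 = -426872/45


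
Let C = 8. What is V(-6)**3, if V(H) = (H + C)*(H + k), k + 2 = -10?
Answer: -46656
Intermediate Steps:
k = -12 (k = -2 - 10 = -12)
V(H) = (-12 + H)*(8 + H) (V(H) = (H + 8)*(H - 12) = (8 + H)*(-12 + H) = (-12 + H)*(8 + H))
V(-6)**3 = (-96 + (-6)**2 - 4*(-6))**3 = (-96 + 36 + 24)**3 = (-36)**3 = -46656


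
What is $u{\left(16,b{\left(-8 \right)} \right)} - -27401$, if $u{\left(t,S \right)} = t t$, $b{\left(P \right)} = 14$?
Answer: $27657$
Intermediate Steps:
$u{\left(t,S \right)} = t^{2}$
$u{\left(16,b{\left(-8 \right)} \right)} - -27401 = 16^{2} - -27401 = 256 + 27401 = 27657$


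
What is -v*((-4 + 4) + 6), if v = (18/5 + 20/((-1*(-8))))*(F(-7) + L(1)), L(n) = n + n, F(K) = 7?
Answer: -1647/5 ≈ -329.40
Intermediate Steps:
L(n) = 2*n
v = 549/10 (v = (18/5 + 20/((-1*(-8))))*(7 + 2*1) = (18*(⅕) + 20/8)*(7 + 2) = (18/5 + 20*(⅛))*9 = (18/5 + 5/2)*9 = (61/10)*9 = 549/10 ≈ 54.900)
-v*((-4 + 4) + 6) = -549*((-4 + 4) + 6)/10 = -549*(0 + 6)/10 = -549*6/10 = -1*1647/5 = -1647/5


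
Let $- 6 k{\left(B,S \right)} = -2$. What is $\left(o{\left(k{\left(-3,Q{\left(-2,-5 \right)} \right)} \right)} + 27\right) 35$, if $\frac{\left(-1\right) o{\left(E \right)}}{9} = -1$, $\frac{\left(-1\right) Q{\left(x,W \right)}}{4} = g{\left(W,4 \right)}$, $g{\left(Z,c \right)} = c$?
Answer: $1260$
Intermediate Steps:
$Q{\left(x,W \right)} = -16$ ($Q{\left(x,W \right)} = \left(-4\right) 4 = -16$)
$k{\left(B,S \right)} = \frac{1}{3}$ ($k{\left(B,S \right)} = \left(- \frac{1}{6}\right) \left(-2\right) = \frac{1}{3}$)
$o{\left(E \right)} = 9$ ($o{\left(E \right)} = \left(-9\right) \left(-1\right) = 9$)
$\left(o{\left(k{\left(-3,Q{\left(-2,-5 \right)} \right)} \right)} + 27\right) 35 = \left(9 + 27\right) 35 = 36 \cdot 35 = 1260$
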